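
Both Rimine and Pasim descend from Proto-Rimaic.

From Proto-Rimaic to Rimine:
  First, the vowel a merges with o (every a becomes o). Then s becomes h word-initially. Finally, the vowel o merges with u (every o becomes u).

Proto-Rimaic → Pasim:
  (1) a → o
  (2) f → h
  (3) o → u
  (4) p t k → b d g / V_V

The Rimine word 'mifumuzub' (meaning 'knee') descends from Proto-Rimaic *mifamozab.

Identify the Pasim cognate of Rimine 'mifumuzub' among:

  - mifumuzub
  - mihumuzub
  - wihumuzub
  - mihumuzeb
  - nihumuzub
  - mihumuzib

mihumuzub

Pasim: start from *mifamozab.
  rule 1 (vowel merger): mifamozab → mifomozob
  rule 2 (unconditioned shift): mifomozob → mihomozob
  rule 3 (vowel merger): mihomozob → mihumuzub
  rule 4: no change — mihumuzub
  ⇒ Pasim mihumuzub
The other candidates each miss or misapply at least one Pasim change.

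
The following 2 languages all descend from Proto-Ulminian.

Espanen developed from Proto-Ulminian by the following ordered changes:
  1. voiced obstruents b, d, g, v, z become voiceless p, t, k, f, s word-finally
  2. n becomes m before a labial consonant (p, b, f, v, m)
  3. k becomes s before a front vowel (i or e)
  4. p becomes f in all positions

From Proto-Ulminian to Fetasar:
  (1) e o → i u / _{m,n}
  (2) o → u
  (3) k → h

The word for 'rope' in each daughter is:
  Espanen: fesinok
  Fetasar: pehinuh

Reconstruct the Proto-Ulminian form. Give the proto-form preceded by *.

Position 3: Espanen has s, Fetasar has h. Taking the neighbouring segments as reconstructed: Espanen s could go back to *k or *s; Fetasar h could go back to *k or *h — the one source consistent with every daughter is *k.
Position 7: Espanen has k, Fetasar has h. Taking the neighbouring segments as reconstructed: Espanen k could go back to *k or *g; Fetasar h could go back to *k or *h — the one source consistent with every daughter is *k.
Verify the candidate proto-form against each daughter:
Espanen: *pekinok
  pekinok (rule 1 does not apply)
  pekinok (rule 2 does not apply)
  pekinok → pesinok   [palatalisation]
  pesinok → fesinok   [unconditioned shift]
  giving Espanen fesinok.
Fetasar: *pekinok > pekinuk > pehinuh  (by vowel merger, unconditioned shift)
No other proto-form is consistent with every reflex, so the reconstruction is *pekinok.

*pekinok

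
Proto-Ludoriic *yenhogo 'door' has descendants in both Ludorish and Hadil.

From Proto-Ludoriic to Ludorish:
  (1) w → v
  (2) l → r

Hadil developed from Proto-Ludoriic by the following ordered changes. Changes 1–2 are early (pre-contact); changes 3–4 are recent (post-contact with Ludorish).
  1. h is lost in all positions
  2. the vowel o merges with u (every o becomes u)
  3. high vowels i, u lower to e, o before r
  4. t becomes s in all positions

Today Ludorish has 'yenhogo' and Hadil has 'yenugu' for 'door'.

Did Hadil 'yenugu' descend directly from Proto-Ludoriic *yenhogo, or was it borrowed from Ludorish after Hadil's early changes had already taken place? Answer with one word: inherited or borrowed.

inherited

If inherited, *yenhogo would pass through all of Hadil's changes:
Hadil: *yenhogo
  yenhogo → yenogo   [h-loss]
  yenogo → yenugu   [vowel merger]
  yenugu (rule 3 does not apply)
  yenugu (rule 4 does not apply)
  giving Hadil yenugu.
If borrowed from Ludorish 'yenhogo' after the early changes, it would undergo only the recent ones:
  rule 3 (pre-rhotic lowering): no change (yenhogo)
  rule 4 (unconditioned shift): no change (yenhogo)
  ⇒ as a loan: yenhogo
Hadil 'yenugu' matches the inherited outcome exactly, so it is an inherited cognate, not a loan.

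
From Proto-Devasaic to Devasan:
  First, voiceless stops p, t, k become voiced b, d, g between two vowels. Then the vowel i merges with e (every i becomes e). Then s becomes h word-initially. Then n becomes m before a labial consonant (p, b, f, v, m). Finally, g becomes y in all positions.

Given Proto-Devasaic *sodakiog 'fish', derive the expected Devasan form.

Devasan: start from *sodakiog.
  rule 1 (intervocalic voicing): sodakiog → sodagiog
  rule 2 (vowel merger): sodagiog → sodageog
  rule 3 (debuccalisation): sodageog → hodageog
  rule 4: no change — hodageog
  rule 5 (unconditioned shift): hodageog → hodayeoy
  ⇒ Devasan hodayeoy

hodayeoy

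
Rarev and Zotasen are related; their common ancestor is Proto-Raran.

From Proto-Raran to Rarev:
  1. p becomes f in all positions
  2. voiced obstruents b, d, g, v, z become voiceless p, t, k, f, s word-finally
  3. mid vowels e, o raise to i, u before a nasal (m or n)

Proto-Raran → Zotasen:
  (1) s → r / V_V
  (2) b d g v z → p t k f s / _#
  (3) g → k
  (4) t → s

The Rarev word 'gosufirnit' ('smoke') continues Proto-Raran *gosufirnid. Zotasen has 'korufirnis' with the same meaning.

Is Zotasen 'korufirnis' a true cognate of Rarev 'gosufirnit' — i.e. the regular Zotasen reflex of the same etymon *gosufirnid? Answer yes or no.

Derive the expected Zotasen reflex of *gosufirnid:
Zotasen: start from *gosufirnid.
  rule 1 (rhotacism): gosufirnid → gorufirnid
  rule 2 (final devoicing): gorufirnid → gorufirnit
  rule 3 (unconditioned shift): gorufirnit → korufirnit
  rule 4 (unconditioned shift): korufirnit → korufirnis
  ⇒ Zotasen korufirnis
Zotasen 'korufirnis' matches the regular reflex exactly, so the pair is cognate.

yes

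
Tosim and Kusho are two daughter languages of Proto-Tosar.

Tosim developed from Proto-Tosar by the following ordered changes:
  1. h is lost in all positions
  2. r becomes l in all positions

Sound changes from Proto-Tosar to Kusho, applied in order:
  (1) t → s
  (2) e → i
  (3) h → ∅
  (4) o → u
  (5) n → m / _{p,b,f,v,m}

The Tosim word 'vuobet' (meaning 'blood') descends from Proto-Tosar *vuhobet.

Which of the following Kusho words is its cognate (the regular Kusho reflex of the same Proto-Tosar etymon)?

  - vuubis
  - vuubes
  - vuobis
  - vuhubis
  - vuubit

vuubis

Kusho: *vuhobet > vuhobes > vuhobis > vuobis > vuubis  (by unconditioned shift, vowel merger, h-loss, vowel merger)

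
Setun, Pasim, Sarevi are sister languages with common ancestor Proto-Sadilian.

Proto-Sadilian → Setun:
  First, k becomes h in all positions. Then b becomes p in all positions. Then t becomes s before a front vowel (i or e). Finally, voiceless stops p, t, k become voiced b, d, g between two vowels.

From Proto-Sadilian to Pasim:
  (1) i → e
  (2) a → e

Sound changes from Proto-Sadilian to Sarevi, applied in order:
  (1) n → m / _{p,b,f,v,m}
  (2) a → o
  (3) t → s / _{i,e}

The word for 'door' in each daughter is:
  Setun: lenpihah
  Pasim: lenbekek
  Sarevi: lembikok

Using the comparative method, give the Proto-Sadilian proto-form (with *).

Position 8: Setun has h, Pasim has k, Sarevi has k. Pasim preserves k here (none of its changes turn any other segment into k), so the proto-segment is *k.
Position 6: Setun has h, Pasim has k, Sarevi has k. Pasim preserves k here (none of its changes turn any other segment into k), so the proto-segment is *k.
Verify the candidate proto-form against each daughter:
Setun: *lenbikak > lenbihah > lenpihah  (by unconditioned shift, unconditioned shift)
Pasim: *lenbikak > lenbekak > lenbekek  (by vowel merger, vowel merger)
Sarevi: *lenbikak
  lenbikak → lembikak   [nasal place assimilation]
  lembikak → lembikok   [vowel merger]
  lembikok (rule 3 does not apply)
  giving Sarevi lembikok.
No other proto-form is consistent with every reflex, so the reconstruction is *lenbikak.

*lenbikak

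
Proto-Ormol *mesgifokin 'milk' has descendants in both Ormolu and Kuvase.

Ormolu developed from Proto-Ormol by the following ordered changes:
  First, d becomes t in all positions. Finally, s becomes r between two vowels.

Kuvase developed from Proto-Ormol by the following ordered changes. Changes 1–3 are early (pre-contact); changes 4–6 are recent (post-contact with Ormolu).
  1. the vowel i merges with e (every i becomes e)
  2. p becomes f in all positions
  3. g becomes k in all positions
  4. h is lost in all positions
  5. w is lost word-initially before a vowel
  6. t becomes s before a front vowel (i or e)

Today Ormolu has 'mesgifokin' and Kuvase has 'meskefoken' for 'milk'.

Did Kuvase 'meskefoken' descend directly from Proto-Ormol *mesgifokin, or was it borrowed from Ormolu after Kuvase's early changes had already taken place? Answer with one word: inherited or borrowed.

If inherited, *mesgifokin would pass through all of Kuvase's changes:
Kuvase: *mesgifokin
  mesgifokin → mesgefoken   [vowel merger]
  mesgefoken (rule 2 does not apply)
  mesgefoken → meskefoken   [unconditioned shift]
  meskefoken (rule 4 does not apply)
  meskefoken (rule 5 does not apply)
  meskefoken (rule 6 does not apply)
  giving Kuvase meskefoken.
If borrowed from Ormolu 'mesgifokin' after the early changes, it would undergo only the recent ones:
  rule 4 (h-loss): no change (mesgifokin)
  rule 5 (glide loss): no change (mesgifokin)
  rule 6 (palatalisation): no change (mesgifokin)
  ⇒ as a loan: mesgifokin
Kuvase 'meskefoken' matches the inherited outcome exactly, so it is an inherited cognate, not a loan.

inherited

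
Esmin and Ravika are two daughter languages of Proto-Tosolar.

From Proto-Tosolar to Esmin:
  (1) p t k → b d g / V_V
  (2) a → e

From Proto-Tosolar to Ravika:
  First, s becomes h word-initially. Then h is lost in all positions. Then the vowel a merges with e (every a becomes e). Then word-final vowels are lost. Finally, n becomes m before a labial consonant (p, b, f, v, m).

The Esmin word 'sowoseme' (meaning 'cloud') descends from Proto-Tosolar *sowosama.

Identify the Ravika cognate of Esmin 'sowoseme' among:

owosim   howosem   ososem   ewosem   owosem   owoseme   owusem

owosem

Ravika: start from *sowosama.
  rule 1 (debuccalisation): sowosama → howosama
  rule 2 (h-loss): howosama → owosama
  rule 3 (vowel merger): owosama → owoseme
  rule 4 (apocope): owoseme → owosem
  rule 5: no change — owosem
  ⇒ Ravika owosem
The other candidates each miss or misapply at least one Ravika change.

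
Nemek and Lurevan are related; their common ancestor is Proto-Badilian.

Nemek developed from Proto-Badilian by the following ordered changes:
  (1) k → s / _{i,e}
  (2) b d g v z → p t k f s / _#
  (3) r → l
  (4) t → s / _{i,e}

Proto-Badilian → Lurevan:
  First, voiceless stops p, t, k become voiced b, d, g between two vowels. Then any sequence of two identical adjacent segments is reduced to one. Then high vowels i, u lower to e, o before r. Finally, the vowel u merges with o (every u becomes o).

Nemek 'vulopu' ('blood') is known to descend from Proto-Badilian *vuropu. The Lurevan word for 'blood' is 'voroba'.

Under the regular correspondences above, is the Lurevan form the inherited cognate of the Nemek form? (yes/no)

Derive the expected Lurevan reflex of *vuropu:
Lurevan: start from *vuropu.
  rule 1 (intervocalic voicing): vuropu → vurobu
  rule 2: no change — vurobu
  rule 3 (pre-rhotic lowering): vurobu → vorobu
  rule 4 (vowel merger): vorobu → vorobo
  ⇒ Lurevan vorobo
The regular Lurevan reflex would be 'vorobo', but the attested form is 'voroba'. The correspondence is irregular, so they are not cognates (the Lurevan form has a different source).

no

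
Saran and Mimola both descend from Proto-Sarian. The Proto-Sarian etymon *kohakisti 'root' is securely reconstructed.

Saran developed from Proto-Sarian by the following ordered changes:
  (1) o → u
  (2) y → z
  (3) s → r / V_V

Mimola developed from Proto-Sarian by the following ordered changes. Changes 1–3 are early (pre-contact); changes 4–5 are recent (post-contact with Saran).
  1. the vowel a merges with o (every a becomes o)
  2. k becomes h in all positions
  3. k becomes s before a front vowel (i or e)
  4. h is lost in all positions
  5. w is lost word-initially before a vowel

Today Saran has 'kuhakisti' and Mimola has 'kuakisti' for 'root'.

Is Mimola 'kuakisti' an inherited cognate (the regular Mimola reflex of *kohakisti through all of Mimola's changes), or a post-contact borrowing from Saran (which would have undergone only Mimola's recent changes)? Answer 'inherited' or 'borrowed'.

borrowed

If inherited, *kohakisti would pass through all of Mimola's changes:
Mimola: start from *kohakisti.
  rule 1 (vowel merger): kohakisti → kohokisti
  rule 2 (unconditioned shift): kohokisti → hohohisti
  rule 3: no change — hohohisti
  rule 4 (h-loss): hohohisti → ooisti
  rule 5: no change — ooisti
  ⇒ Mimola ooisti
If borrowed from Saran 'kuhakisti' after the early changes, it would undergo only the recent ones:
  rule 4 (h-loss): kuhakisti → kuakisti
  rule 5 (glide loss): no change (kuakisti)
  ⇒ as a loan: kuakisti
Mimola 'kuakisti' matches the loan outcome 'kuakisti', not the inherited 'ooisti' — it skipped the early Mimola changes, so it was borrowed from Saran.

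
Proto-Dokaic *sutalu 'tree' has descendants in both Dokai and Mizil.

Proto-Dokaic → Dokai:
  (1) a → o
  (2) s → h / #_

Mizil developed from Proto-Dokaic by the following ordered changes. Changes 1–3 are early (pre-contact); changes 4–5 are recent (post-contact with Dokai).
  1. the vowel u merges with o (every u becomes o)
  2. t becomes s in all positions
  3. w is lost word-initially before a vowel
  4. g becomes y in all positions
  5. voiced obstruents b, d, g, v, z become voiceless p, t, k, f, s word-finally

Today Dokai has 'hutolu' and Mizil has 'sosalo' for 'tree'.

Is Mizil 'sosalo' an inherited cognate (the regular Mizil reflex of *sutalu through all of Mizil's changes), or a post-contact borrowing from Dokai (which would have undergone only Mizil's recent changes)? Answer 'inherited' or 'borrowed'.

If inherited, *sutalu would pass through all of Mizil's changes:
Mizil: *sutalu > sotalo > sosalo  (by vowel merger, unconditioned shift)
If borrowed from Dokai 'hutolu' after the early changes, it would undergo only the recent ones:
  rule 4 (unconditioned shift): no change (hutolu)
  rule 5 (final devoicing): no change (hutolu)
  ⇒ as a loan: hutolu
Mizil 'sosalo' matches the inherited outcome exactly, so it is an inherited cognate, not a loan.

inherited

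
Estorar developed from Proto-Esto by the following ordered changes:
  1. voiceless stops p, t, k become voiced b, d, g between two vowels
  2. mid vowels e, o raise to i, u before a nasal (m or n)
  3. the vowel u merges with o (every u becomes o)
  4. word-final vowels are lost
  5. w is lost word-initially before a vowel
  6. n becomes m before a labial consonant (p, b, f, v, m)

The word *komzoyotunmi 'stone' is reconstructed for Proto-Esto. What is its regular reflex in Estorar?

komzoyodomm

Estorar: *komzoyotunmi > komzoyodunmi > kumzoyodunmi > komzoyodonmi > komzoyodonm > komzoyodomm  (by intervocalic voicing, pre-nasal raising, vowel merger, apocope, nasal place assimilation)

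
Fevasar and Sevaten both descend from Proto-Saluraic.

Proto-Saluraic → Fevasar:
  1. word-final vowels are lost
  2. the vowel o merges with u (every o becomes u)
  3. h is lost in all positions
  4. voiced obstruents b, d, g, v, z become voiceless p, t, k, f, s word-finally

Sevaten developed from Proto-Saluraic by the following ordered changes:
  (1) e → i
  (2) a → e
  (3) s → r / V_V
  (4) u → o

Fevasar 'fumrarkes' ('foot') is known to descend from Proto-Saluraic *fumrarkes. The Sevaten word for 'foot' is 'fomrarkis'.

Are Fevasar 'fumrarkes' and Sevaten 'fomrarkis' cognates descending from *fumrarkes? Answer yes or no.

no

Derive the expected Sevaten reflex of *fumrarkes:
Sevaten: start from *fumrarkes.
  rule 1 (vowel merger): fumrarkes → fumrarkis
  rule 2 (vowel merger): fumrarkis → fumrerkis
  rule 3: no change — fumrerkis
  rule 4 (vowel merger): fumrerkis → fomrerkis
  ⇒ Sevaten fomrerkis
The regular Sevaten reflex would be 'fomrerkis', but the attested form is 'fomrarkis'. The correspondence is irregular, so they are not cognates (the Sevaten form has a different source).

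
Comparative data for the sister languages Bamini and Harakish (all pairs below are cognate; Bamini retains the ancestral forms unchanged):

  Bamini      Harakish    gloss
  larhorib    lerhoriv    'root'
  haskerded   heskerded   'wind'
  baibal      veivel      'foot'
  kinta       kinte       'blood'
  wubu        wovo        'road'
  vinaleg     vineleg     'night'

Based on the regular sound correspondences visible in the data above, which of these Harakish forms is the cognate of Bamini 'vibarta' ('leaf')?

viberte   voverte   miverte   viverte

baibal ~ veivel — Bamini b corresponds to Harakish v between vowels (before a back vowel).
larhorib ~ lerhoriv — Bamini a corresponds to Harakish e after a consonant, before r.
kinta ~ kinte — Bamini a corresponds to Harakish e word-finally.
Applying these to Bamini 'vibarta':
  vibarta → vivarta   (b→v between vowels (before a back vowel))
  vivarta → viverta   (a→e after a consonant, before r)
  viverta → viverte   (a→e word-finally)
So the Harakish cognate is 'viverte'.

viverte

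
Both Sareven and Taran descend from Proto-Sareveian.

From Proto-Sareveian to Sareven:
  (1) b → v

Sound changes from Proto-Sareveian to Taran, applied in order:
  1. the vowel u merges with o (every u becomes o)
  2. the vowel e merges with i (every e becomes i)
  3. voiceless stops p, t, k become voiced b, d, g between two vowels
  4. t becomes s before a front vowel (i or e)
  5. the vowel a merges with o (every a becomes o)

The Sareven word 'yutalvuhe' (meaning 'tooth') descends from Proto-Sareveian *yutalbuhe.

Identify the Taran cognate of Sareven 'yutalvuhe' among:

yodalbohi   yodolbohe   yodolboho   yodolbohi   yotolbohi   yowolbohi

yodolbohi

Taran: *yutalbuhe
  yutalbuhe → yotalbohe   [vowel merger]
  yotalbohe → yotalbohi   [vowel merger]
  yotalbohi → yodalbohi   [intervocalic voicing]
  yodalbohi (rule 4 does not apply)
  yodalbohi → yodolbohi   [vowel merger]
  giving Taran yodolbohi.
The other candidates each miss or misapply at least one Taran change.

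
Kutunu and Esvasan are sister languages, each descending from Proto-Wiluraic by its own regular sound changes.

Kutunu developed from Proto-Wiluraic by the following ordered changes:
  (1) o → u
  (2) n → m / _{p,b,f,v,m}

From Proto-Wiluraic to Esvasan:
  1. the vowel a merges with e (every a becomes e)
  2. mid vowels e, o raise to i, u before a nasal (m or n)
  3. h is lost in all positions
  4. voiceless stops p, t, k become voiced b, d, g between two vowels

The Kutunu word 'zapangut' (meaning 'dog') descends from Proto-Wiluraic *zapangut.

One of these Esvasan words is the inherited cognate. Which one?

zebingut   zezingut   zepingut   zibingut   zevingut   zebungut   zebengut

zebingut

Esvasan: start from *zapangut.
  rule 1 (vowel merger): zapangut → zepengut
  rule 2 (pre-nasal raising): zepengut → zepingut
  rule 3: no change — zepingut
  rule 4 (intervocalic voicing): zepingut → zebingut
  ⇒ Esvasan zebingut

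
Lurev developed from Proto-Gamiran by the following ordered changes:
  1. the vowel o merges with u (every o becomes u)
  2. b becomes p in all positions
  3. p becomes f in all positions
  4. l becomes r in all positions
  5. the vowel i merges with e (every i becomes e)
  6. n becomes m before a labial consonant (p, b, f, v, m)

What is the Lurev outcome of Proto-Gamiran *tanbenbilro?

Lurev: *tanbenbilro > tanbenbilru > tanpenpilru > tanfenfilru > tanfenfirru > tanfenferru > tamfemferru  (by vowel merger, unconditioned shift, unconditioned shift, unconditioned shift, vowel merger, nasal place assimilation)

tamfemferru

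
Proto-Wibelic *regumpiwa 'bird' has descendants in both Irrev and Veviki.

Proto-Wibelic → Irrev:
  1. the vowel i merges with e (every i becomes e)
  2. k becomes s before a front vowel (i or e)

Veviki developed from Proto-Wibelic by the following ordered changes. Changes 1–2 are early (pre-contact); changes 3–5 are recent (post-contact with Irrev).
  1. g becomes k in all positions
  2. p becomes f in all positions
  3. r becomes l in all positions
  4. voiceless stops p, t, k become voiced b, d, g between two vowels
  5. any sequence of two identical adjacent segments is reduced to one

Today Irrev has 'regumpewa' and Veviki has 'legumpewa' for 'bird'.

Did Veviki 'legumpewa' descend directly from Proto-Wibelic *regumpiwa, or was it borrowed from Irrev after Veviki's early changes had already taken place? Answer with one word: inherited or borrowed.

borrowed

If inherited, *regumpiwa would pass through all of Veviki's changes:
Veviki: start from *regumpiwa.
  rule 1 (unconditioned shift): regumpiwa → rekumpiwa
  rule 2 (unconditioned shift): rekumpiwa → rekumfiwa
  rule 3 (unconditioned shift): rekumfiwa → lekumfiwa
  rule 4 (intervocalic voicing): lekumfiwa → legumfiwa
  rule 5: no change — legumfiwa
  ⇒ Veviki legumfiwa
If borrowed from Irrev 'regumpewa' after the early changes, it would undergo only the recent ones:
  rule 3 (unconditioned shift): regumpewa → legumpewa
  rule 4 (intervocalic voicing): no change (legumpewa)
  rule 5 (degemination): no change (legumpewa)
  ⇒ as a loan: legumpewa
Veviki 'legumpewa' matches the loan outcome 'legumpewa', not the inherited 'legumfiwa' — it skipped the early Veviki changes, so it was borrowed from Irrev.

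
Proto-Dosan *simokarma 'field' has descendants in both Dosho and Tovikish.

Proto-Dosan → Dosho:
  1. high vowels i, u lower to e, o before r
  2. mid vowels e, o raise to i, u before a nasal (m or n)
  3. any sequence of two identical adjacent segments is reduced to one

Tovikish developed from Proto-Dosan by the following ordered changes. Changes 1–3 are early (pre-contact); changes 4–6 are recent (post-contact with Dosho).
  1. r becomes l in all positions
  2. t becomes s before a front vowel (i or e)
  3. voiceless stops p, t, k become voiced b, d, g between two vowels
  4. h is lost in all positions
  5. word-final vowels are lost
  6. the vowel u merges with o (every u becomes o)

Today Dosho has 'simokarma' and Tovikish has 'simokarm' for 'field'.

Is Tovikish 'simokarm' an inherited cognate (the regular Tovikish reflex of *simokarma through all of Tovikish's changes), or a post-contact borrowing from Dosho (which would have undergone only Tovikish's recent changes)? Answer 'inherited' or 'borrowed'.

If inherited, *simokarma would pass through all of Tovikish's changes:
Tovikish: *simokarma
  simokarma → simokalma   [unconditioned shift]
  simokalma (rule 2 does not apply)
  simokalma → simogalma   [intervocalic voicing]
  simogalma (rule 4 does not apply)
  simogalma → simogalm   [apocope]
  simogalm (rule 6 does not apply)
  giving Tovikish simogalm.
If borrowed from Dosho 'simokarma' after the early changes, it would undergo only the recent ones:
  rule 4 (h-loss): no change (simokarma)
  rule 5 (apocope): simokarma → simokarm
  rule 6 (vowel merger): no change (simokarm)
  ⇒ as a loan: simokarm
Tovikish 'simokarm' matches the loan outcome 'simokarm', not the inherited 'simogalm' — it skipped the early Tovikish changes, so it was borrowed from Dosho.

borrowed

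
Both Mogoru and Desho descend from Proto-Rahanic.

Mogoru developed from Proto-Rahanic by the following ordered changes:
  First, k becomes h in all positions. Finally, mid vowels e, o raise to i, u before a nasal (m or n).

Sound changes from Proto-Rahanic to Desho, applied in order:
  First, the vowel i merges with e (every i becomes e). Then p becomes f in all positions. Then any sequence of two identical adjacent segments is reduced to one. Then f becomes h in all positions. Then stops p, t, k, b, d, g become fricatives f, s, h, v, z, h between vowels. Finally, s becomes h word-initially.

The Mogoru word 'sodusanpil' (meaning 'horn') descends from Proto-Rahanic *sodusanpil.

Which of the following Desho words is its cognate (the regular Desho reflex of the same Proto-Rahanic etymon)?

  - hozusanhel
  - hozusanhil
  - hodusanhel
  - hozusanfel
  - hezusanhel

hozusanhel

Desho: *sodusanpil > sodusanpel > sodusanfel > sodusanhel > sozusanhel > hozusanhel  (by vowel merger, unconditioned shift, unconditioned shift, intervocalic lenition, debuccalisation)
The other candidates each miss or misapply at least one Desho change.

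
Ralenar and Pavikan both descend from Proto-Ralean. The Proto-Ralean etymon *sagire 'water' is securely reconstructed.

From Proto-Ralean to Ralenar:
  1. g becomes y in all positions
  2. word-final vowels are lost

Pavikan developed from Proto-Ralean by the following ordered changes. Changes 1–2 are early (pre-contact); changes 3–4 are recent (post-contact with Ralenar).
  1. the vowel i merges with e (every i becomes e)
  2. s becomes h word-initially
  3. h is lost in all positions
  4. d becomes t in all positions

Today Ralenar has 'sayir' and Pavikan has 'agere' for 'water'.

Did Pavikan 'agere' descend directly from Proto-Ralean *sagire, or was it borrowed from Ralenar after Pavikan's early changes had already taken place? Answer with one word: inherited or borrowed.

If inherited, *sagire would pass through all of Pavikan's changes:
Pavikan: *sagire > sagere > hagere > agere  (by vowel merger, debuccalisation, h-loss)
If borrowed from Ralenar 'sayir' after the early changes, it would undergo only the recent ones:
  rule 3 (h-loss): no change (sayir)
  rule 4 (unconditioned shift): no change (sayir)
  ⇒ as a loan: sayir
Pavikan 'agere' matches the inherited outcome exactly, so it is an inherited cognate, not a loan.

inherited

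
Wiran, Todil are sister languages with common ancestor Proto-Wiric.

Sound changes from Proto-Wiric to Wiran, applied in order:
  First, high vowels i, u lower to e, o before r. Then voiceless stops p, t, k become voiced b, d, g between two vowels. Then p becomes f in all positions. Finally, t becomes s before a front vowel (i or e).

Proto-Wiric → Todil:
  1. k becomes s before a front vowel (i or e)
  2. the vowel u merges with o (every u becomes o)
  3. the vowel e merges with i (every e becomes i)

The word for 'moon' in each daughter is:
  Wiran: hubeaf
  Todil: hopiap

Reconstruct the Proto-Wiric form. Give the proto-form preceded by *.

Position 3: Wiran has b, Todil has p. Todil preserves p here (none of its changes turn any other segment into p), so the proto-segment is *p.
Position 6: Wiran has f, Todil has p. Todil preserves p here (none of its changes turn any other segment into p), so the proto-segment is *p.
Verify the candidate proto-form against each daughter:
Wiran: *hupeap > hubeap > hubeaf  (by intervocalic voicing, unconditioned shift)
Todil: *hupeap > hopeap > hopiap  (by vowel merger, vowel merger)
No other proto-form is consistent with every reflex, so the reconstruction is *hupeap.

*hupeap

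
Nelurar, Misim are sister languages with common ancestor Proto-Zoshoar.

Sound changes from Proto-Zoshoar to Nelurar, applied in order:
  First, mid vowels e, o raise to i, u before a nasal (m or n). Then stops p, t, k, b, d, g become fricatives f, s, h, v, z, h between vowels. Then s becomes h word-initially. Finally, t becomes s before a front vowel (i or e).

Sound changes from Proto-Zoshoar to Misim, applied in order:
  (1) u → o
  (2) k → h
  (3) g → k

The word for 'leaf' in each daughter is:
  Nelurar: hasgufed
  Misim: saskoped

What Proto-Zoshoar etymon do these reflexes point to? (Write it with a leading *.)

*sasguped

Position 6: Nelurar has f, Misim has p. Misim preserves p here (none of its changes turn any other segment into p), so the proto-segment is *p.
Position 4: Nelurar has g, Misim has k. Nelurar preserves g here (none of its changes turn any other segment into g), so the proto-segment is *g.
Position 1: Nelurar has h, Misim has s. Misim preserves s here (none of its changes turn any other segment into s), so the proto-segment is *s.
This points to *sasguped. Verify forward in each daughter:
Nelurar: *sasguped > sasgufed > hasgufed  (by intervocalic lenition, debuccalisation)
Misim: start from *sasguped.
  rule 1 (vowel merger): sasguped → sasgoped
  rule 2: no change — sasgoped
  rule 3 (unconditioned shift): sasgoped → saskoped
  ⇒ Misim saskoped
*sasguped is the unique common source.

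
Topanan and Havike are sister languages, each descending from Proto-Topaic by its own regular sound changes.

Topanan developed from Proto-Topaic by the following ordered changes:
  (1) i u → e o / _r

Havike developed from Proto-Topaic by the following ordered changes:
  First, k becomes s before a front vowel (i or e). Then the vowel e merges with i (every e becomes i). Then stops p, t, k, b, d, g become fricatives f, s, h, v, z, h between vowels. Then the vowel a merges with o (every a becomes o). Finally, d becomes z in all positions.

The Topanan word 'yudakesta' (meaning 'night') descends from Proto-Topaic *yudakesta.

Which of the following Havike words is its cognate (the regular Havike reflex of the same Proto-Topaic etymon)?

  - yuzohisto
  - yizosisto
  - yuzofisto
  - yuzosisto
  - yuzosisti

yuzosisto

Havike: *yudakesta
  yudakesta → yudasesta   [palatalisation]
  yudasesta → yudasista   [vowel merger]
  yudasista → yuzasista   [intervocalic lenition]
  yuzasista → yuzosisto   [vowel merger]
  yuzosisto (rule 5 does not apply)
  giving Havike yuzosisto.
The other candidates each miss or misapply at least one Havike change.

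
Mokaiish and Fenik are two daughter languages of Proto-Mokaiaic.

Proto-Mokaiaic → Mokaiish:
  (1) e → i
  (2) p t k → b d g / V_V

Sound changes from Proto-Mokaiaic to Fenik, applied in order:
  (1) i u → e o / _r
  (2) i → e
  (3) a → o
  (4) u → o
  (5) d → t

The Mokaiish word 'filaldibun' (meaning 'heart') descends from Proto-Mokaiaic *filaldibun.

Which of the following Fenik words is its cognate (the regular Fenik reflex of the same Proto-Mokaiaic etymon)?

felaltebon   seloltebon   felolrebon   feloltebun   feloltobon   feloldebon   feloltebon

feloltebon

Fenik: start from *filaldibun.
  rule 1: no change — filaldibun
  rule 2 (vowel merger): filaldibun → felaldebun
  rule 3 (vowel merger): felaldebun → feloldebun
  rule 4 (vowel merger): feloldebun → feloldebon
  rule 5 (unconditioned shift): feloldebon → feloltebon
  ⇒ Fenik feloltebon
Only 'feloltebon' matches the regular Fenik development of *filaldibun.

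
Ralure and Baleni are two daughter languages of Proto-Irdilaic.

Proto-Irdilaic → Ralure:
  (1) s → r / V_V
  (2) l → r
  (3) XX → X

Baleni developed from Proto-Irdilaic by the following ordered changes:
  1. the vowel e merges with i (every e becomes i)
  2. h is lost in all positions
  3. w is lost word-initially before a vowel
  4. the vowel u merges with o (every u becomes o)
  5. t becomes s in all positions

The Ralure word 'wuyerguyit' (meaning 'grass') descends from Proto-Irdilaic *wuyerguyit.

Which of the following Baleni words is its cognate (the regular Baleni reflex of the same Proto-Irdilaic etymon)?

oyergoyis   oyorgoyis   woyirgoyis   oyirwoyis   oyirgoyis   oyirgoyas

oyirgoyis

Baleni: *wuyerguyit
  wuyerguyit → wuyirguyit   [vowel merger]
  wuyirguyit (rule 2 does not apply)
  wuyirguyit → uyirguyit   [glide loss]
  uyirguyit → oyirgoyit   [vowel merger]
  oyirgoyit → oyirgoyis   [unconditioned shift]
  giving Baleni oyirgoyis.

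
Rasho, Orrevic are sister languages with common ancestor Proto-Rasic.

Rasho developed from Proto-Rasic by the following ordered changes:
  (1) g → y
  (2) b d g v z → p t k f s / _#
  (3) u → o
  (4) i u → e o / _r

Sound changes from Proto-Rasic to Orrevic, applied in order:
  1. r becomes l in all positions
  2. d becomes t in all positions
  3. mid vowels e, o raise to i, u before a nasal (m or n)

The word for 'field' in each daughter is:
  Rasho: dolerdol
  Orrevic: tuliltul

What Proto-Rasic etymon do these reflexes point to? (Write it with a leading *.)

Position 4: Rasho has e, Orrevic has i. Taking the neighbouring segments as reconstructed: Rasho e could go back to *e or *i; Orrevic i can only go back to *i — the one source consistent with every daughter is *i.
Position 7: Rasho has o, Orrevic has u. Taking the neighbouring segments as reconstructed: Rasho o could go back to *o or *u; Orrevic u can only go back to *u — the one source consistent with every daughter is *u.
This points to *dulirdul. Verify forward in each daughter:
Rasho: *dulirdul > dolirdol > dolerdol  (by vowel merger, pre-rhotic lowering)
Orrevic: *dulirdul > dulildul > tuliltul  (by unconditioned shift, unconditioned shift)
*dulirdul is the unique common source.

*dulirdul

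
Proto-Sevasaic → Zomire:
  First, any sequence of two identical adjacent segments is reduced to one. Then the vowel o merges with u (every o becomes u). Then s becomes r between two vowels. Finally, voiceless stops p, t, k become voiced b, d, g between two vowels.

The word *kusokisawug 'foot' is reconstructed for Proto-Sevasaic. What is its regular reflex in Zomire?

Zomire: start from *kusokisawug.
  rule 1: no change — kusokisawug
  rule 2 (vowel merger): kusokisawug → kusukisawug
  rule 3 (rhotacism): kusukisawug → kurukirawug
  rule 4 (intervocalic voicing): kurukirawug → kurugirawug
  ⇒ Zomire kurugirawug

kurugirawug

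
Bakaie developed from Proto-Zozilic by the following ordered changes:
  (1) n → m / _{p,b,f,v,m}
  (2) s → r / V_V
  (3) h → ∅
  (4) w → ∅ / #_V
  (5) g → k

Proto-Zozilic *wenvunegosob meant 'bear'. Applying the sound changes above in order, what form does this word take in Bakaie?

emvunekorob

Bakaie: *wenvunegosob > wemvunegosob > wemvunegorob > emvunegorob > emvunekorob  (by nasal place assimilation, rhotacism, glide loss, unconditioned shift)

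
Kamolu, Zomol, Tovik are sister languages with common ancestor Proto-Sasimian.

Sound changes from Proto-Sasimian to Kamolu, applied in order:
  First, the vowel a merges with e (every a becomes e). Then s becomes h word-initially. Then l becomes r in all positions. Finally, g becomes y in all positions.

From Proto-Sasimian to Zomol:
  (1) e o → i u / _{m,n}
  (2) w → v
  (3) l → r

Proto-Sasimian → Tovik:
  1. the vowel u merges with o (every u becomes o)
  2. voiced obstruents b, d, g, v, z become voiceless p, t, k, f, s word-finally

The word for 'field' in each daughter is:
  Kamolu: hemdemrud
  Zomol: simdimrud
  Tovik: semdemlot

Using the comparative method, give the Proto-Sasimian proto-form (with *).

Position 1: Kamolu has h, Zomol has s, Tovik has s. Zomol preserves s here (none of its changes turn any other segment into s), so the proto-segment is *s.
Position 2: Kamolu has e, Zomol has i, Tovik has e. Tovik preserves e here (none of its changes turn any other segment into e), so the proto-segment is *e.
Continuing position by position gives *semdemlud; check it forward:
Kamolu: *semdemlud > hemdemlud > hemdemrud  (by debuccalisation, unconditioned shift)
Zomol: *semdemlud
  semdemlud → simdimlud   [pre-nasal raising]
  simdimlud (rule 2 does not apply)
  simdimlud → simdimrud   [unconditioned shift]
  giving Zomol simdimrud.
Tovik: *semdemlud
  semdemlud → semdemlod   [vowel merger]
  semdemlod → semdemlot   [final devoicing]
  giving Tovik semdemlot.
Only *semdemlud yields all of Kamolu hemdemrud, Zomol simdimrud, Tovik semdemlot.

*semdemlud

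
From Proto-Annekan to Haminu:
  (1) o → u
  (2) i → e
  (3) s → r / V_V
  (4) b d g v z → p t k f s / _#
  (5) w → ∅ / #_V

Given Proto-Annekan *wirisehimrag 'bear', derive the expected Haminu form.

Haminu: start from *wirisehimrag.
  rule 1: no change — wirisehimrag
  rule 2 (vowel merger): wirisehimrag → weresehemrag
  rule 3 (rhotacism): weresehemrag → wererehemrag
  rule 4 (final devoicing): wererehemrag → wererehemrak
  rule 5 (glide loss): wererehemrak → ererehemrak
  ⇒ Haminu ererehemrak

ererehemrak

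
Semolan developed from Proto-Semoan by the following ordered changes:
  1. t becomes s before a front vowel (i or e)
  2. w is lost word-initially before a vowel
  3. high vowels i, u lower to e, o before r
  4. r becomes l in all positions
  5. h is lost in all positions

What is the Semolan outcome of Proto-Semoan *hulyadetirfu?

ulyadeselfu

Semolan: start from *hulyadetirfu.
  rule 1 (palatalisation): hulyadetirfu → hulyadesirfu
  rule 2: no change — hulyadesirfu
  rule 3 (pre-rhotic lowering): hulyadesirfu → hulyadeserfu
  rule 4 (unconditioned shift): hulyadeserfu → hulyadeselfu
  rule 5 (h-loss): hulyadeselfu → ulyadeselfu
  ⇒ Semolan ulyadeselfu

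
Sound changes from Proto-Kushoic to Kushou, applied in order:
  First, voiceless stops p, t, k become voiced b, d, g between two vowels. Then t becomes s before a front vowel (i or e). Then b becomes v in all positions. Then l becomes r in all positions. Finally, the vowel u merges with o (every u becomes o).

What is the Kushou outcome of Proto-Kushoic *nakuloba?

Kushou: start from *nakuloba.
  rule 1 (intervocalic voicing): nakuloba → naguloba
  rule 2: no change — naguloba
  rule 3 (unconditioned shift): naguloba → nagulova
  rule 4 (unconditioned shift): nagulova → nagurova
  rule 5 (vowel merger): nagurova → nagorova
  ⇒ Kushou nagorova

nagorova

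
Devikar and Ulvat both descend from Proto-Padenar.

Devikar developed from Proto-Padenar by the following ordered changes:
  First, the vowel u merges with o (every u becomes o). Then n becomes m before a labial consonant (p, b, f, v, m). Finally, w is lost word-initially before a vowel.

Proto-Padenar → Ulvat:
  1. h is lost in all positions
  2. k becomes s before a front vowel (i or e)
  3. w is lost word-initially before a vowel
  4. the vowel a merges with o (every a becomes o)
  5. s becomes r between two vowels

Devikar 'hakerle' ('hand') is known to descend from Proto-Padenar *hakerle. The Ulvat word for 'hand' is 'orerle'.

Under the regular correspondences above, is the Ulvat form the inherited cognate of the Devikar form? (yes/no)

Derive the expected Ulvat reflex of *hakerle:
Ulvat: *hakerle
  hakerle → akerle   [h-loss]
  akerle → aserle   [palatalisation]
  aserle (rule 3 does not apply)
  aserle → oserle   [vowel merger]
  oserle → orerle   [rhotacism]
  giving Ulvat orerle.
Ulvat 'orerle' matches the regular reflex exactly, so the pair is cognate.

yes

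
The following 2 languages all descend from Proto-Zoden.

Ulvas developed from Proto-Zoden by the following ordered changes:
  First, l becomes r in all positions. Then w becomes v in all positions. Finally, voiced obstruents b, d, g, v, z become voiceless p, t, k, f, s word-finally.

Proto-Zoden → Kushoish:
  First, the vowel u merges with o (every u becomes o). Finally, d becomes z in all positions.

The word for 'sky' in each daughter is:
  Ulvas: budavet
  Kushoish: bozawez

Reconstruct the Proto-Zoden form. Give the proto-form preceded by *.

Position 3: Ulvas has d, Kushoish has z. Ulvas preserves d here (none of its changes turn any other segment into d), so the proto-segment is *d.
Position 7: Ulvas has t, Kushoish has z. Taking the neighbouring segments as reconstructed: Ulvas t could go back to *t or *d; Kushoish z could go back to *d or *z — the one source consistent with every daughter is *d.
Verify the candidate proto-form against each daughter:
Ulvas: start from *budawed.
  rule 1: no change — budawed
  rule 2 (unconditioned shift): budawed → budaved
  rule 3 (final devoicing): budaved → budavet
  ⇒ Ulvas budavet
Kushoish: *budawed > bodawed > bozawez  (by vowel merger, unconditioned shift)
No other proto-form is consistent with every reflex, so the reconstruction is *budawed.

*budawed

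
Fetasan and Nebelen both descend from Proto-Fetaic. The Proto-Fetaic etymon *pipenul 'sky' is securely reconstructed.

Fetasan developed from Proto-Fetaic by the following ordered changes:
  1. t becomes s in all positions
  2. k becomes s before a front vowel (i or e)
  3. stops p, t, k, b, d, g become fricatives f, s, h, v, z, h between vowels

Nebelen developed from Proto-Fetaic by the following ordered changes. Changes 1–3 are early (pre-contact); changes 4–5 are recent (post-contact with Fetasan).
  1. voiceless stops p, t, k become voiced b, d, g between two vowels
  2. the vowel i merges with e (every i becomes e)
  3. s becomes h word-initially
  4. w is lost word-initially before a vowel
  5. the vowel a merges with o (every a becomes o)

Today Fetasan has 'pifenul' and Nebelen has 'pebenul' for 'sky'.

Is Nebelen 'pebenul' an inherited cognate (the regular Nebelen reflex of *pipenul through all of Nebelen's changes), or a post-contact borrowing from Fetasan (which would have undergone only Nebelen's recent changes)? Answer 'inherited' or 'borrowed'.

inherited

If inherited, *pipenul would pass through all of Nebelen's changes:
Nebelen: start from *pipenul.
  rule 1 (intervocalic voicing): pipenul → pibenul
  rule 2 (vowel merger): pibenul → pebenul
  rule 3: no change — pebenul
  rule 4: no change — pebenul
  rule 5: no change — pebenul
  ⇒ Nebelen pebenul
If borrowed from Fetasan 'pifenul' after the early changes, it would undergo only the recent ones:
  rule 4 (glide loss): no change (pifenul)
  rule 5 (vowel merger): no change (pifenul)
  ⇒ as a loan: pifenul
Nebelen 'pebenul' matches the inherited outcome exactly, so it is an inherited cognate, not a loan.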